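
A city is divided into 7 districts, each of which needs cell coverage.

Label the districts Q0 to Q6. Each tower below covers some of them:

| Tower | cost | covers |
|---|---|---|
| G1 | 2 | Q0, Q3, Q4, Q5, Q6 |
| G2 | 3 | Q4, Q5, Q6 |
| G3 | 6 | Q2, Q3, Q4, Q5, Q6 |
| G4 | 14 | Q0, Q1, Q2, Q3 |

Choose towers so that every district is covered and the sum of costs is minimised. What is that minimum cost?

16

G1, G4 together cover every district (G1 ∪ G4 = {Q0, Q1, Q2, Q3, Q4, Q5, Q6}); total cost 2 + 14 = 16.
The greedy pick G1, G3, G4 costs 22; no covering selection beats 16.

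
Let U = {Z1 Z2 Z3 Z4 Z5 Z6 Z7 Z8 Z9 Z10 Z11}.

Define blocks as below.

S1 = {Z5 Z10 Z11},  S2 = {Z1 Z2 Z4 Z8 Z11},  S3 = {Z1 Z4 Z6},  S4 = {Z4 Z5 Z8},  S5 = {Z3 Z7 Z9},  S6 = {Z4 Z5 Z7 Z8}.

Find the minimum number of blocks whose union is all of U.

4

S1, S2, S3, and S5 cover everything between them: the union {Z1, Z2, Z3, Z4, Z5, Z6, Z7, Z8, Z9, Z10, Z11} is all of U.
Only S3 contains Z6, so S3 is forced; the remaining 8 points need at least 3 more blocks (each remaining block adds at most 3) — so at least 4 blocks are needed, and 4 is optimal.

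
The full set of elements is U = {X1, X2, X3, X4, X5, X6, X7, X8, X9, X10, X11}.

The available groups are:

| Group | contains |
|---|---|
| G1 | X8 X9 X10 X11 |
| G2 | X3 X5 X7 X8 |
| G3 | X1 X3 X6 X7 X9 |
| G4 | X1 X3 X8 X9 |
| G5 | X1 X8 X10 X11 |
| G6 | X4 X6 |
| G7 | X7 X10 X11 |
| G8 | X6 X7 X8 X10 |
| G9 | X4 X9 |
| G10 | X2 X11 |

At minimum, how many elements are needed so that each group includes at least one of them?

Take H = {X2, X4, X7, X8}. Each listed group contains at least one of these, so H is a hitting set of size 4.
No choice of 3 elements meets every group, so 4 is the minimum.

4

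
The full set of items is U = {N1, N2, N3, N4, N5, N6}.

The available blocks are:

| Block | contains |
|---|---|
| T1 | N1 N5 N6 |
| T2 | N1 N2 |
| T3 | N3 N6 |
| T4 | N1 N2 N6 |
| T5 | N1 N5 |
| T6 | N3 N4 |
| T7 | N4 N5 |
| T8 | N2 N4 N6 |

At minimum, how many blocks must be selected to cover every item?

T1 and T4 and T6 together: T1 ∪ T4 ∪ T6 = {N1, N2, N3, N4, N5, N6} — every item is covered.
No 2 of the 8 blocks cover everything (all 28 combinations miss at least one item), so 3 is optimal.

3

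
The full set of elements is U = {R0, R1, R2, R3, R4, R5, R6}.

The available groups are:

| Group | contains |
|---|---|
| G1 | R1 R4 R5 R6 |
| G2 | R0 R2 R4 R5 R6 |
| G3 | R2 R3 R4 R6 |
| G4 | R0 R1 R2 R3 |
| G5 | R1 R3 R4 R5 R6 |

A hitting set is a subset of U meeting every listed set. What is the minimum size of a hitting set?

2

The 2 elements {R2, R6} hit every group.
No single element lies in every group, so at least 2 are needed and 2 is optimal.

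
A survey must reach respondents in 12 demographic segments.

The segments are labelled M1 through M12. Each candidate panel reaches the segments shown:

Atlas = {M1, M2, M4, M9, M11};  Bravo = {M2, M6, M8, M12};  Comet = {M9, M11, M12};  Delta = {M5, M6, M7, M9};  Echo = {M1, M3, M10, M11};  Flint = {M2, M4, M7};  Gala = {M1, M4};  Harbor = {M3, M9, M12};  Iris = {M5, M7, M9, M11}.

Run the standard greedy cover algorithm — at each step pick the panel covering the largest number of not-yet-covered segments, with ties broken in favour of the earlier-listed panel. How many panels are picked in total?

Greedy: pick Atlas (covers 5 new) → pick Bravo (covers 3 new) → pick Delta (covers 2 new) → pick Echo (covers 2 new). Total picks: 4.

4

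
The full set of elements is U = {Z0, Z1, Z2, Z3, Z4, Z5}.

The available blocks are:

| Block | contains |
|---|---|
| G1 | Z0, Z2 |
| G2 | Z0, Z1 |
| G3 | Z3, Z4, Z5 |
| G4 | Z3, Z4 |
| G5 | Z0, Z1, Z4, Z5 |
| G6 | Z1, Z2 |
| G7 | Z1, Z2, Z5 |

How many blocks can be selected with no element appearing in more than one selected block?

2

G1, G3 are pairwise disjoint (G1={Z0,Z2}; G3={Z3,Z4,Z5}).
Every remaining block overlaps one of these, and no 3 of the listed blocks are pairwise disjoint, so 2 is the maximum.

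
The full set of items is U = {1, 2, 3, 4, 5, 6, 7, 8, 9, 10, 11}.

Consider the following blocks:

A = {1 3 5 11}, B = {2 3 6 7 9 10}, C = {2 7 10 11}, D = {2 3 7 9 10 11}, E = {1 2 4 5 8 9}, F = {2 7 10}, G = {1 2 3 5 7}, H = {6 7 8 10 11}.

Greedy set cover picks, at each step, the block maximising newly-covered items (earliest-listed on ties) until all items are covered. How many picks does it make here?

3

Greedy: pick B (covers 6 new) → pick E (covers 4 new) → pick A (covers 1 new). Total picks: 3.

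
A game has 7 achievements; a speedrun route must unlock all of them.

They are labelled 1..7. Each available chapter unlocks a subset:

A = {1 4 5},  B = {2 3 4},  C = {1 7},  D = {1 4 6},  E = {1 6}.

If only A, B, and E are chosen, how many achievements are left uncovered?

1

Union of A, B, E = {1, 2, 3, 4, 5, 6}.
Not covered: 7 — 1 achievement.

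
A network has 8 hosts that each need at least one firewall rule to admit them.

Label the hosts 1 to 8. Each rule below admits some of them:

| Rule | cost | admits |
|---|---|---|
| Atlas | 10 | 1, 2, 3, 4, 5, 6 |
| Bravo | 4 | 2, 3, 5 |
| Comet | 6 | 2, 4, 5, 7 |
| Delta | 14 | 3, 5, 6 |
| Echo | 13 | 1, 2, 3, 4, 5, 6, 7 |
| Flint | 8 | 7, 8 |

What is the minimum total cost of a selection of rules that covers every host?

18

Atlas, Flint together cover every host (Atlas ∪ Flint = {1, 2, 3, 4, 5, 6, 7, 8}); total cost 10 + 8 = 18.
The greedy pick Bravo, Comet, Atlas, Flint costs 28; no covering selection beats 18.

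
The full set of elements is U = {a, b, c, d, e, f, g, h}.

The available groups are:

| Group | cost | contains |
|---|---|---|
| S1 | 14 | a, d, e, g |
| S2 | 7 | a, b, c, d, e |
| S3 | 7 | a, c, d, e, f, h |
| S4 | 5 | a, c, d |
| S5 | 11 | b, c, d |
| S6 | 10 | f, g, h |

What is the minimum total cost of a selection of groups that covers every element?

S2, S6 together cover every element (S2 ∪ S6 = {a, b, c, d, e, f, g, h}); total cost 7 + 10 = 17.
The greedy pick S3, S2, S6 costs 24; no covering selection beats 17.

17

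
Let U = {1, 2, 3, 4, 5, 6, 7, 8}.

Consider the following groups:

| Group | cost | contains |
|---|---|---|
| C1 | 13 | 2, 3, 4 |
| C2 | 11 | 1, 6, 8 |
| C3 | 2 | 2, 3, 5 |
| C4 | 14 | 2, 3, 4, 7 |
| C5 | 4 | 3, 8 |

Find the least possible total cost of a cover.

C2, C3, C4 together cover every point (C2 ∪ C3 ∪ C4 = {1, 2, 3, 4, 5, 6, 7, 8}); total cost 11 + 2 + 14 = 27.
No covering selection has total cost below 27.

27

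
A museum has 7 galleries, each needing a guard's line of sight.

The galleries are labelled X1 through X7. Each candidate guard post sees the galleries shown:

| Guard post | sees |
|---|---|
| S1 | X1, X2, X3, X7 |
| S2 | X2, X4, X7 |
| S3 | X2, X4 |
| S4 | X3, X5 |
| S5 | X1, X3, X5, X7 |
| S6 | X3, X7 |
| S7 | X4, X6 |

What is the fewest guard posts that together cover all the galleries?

3

Take {S3, S5, S7}. Their union is {X1, X2, X3, X4, X5, X6, X7}, which is all 7 galleries.
Only S7 contains X6, so S7 is forced; the remaining 5 galleries need at least 2 more guard posts (each remaining guard post adds at most 4) — so at least 3 guard posts are needed, and 3 is optimal.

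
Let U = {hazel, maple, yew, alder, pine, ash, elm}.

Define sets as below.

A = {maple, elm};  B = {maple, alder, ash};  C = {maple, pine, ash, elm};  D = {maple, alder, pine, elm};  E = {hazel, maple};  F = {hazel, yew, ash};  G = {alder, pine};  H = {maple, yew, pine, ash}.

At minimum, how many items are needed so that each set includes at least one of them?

3

Take T = {maple, pine, ash}. Each listed set contains at least one of these, so T is a hitting set of size 3.
The sets A, F, G are pairwise disjoint, so any hitting set needs a separate item for each — at least 3. Hence 3 is optimal.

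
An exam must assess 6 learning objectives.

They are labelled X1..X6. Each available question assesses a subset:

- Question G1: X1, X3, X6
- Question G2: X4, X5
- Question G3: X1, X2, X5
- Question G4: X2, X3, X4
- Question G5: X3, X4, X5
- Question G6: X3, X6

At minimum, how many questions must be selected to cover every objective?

G3 and G5 and G6 together: G3 ∪ G5 ∪ G6 = {X1, X2, X3, X4, X5, X6} — every objective is covered.
No 2 of the 6 questions cover everything (all 15 combinations miss at least one objective), so 3 is optimal.

3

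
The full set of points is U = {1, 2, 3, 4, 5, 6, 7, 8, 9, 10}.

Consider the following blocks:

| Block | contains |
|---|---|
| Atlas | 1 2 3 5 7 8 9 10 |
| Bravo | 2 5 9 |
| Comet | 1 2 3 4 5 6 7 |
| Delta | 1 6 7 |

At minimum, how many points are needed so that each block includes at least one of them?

The 2 points {1, 9} hit every block.
The blocks Bravo, Delta are pairwise disjoint, so any hitting set needs a separate point for each — at least 2. Hence 2 is optimal.

2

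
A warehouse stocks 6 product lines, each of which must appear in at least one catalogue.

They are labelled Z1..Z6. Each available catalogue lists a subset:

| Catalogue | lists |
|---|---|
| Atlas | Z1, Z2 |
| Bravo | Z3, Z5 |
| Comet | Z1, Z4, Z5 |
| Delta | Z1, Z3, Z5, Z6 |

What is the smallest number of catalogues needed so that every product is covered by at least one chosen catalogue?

3

Take {Atlas, Comet, Delta}. Their union is {Z1, Z2, Z3, Z4, Z5, Z6}, which is all 6 products.
Only Atlas contains Z2, so Atlas is forced; the remaining 4 products need at least 2 more catalogues (each remaining catalogue adds at most 3) — so at least 3 catalogues are needed, and 3 is optimal.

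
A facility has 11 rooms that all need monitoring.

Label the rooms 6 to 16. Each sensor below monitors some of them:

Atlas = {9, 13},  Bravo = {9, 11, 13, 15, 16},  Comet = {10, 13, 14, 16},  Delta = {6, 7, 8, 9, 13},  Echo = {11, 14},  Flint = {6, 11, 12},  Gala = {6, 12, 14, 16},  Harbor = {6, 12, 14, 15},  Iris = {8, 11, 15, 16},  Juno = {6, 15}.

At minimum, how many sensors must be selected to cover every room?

Comet and Delta and Flint and Juno together: Comet ∪ Delta ∪ Flint ∪ Juno = {6, 7, 8, 9, 10, 11, 12, 13, 14, 15, 16} — every room is covered.
No 3 of the 10 sensors cover everything (all 120 combinations miss at least one room), so 4 is optimal.

4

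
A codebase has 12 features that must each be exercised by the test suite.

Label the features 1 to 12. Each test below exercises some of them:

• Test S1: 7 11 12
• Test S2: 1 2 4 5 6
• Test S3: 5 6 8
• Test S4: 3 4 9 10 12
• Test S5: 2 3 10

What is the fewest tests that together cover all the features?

4

Take {S1, S2, S3, S4}. Their union is {1, 2, 3, 4, 5, 6, 7, 8, 9, 10, 11, 12}, which is all 12 features.
No 3 of the 5 tests cover everything (all 10 combinations miss at least one feature), so 4 is optimal.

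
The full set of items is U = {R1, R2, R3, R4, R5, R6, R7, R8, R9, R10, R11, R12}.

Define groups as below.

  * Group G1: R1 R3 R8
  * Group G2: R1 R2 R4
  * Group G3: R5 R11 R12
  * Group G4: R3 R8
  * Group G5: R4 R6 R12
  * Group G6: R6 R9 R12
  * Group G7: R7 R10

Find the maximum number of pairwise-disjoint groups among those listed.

G2, G3, G4, G7 are pairwise disjoint (G2={R1,R2,R4}; G3={R5,R11,R12}; G4={R3,R8}; G7={R7,R10}).
Every remaining group overlaps one of these, and no 5 of the listed groups are pairwise disjoint, so 4 is the maximum.

4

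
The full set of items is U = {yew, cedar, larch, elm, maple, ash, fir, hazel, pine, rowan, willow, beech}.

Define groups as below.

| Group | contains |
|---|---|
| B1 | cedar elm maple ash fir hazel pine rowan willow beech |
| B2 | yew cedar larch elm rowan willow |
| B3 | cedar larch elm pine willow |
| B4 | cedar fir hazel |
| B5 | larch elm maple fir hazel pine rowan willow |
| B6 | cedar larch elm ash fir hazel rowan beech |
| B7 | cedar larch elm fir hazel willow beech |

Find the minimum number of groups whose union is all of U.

2

B1 and B2 together: B1 ∪ B2 = {yew, cedar, larch, elm, maple, ash, fir, hazel, pine, rowan, willow, beech} — every item is covered.
No single group has all 12 items (the largest, B1, has 10), so 2 is optimal.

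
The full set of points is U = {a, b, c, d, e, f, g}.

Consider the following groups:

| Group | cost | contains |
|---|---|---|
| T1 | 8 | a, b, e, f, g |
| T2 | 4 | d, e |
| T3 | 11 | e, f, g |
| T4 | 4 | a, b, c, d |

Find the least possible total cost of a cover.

T1, T4 together cover every point (T1 ∪ T4 = {a, b, c, d, e, f, g}); total cost 8 + 4 = 12.
No covering selection has total cost below 12.

12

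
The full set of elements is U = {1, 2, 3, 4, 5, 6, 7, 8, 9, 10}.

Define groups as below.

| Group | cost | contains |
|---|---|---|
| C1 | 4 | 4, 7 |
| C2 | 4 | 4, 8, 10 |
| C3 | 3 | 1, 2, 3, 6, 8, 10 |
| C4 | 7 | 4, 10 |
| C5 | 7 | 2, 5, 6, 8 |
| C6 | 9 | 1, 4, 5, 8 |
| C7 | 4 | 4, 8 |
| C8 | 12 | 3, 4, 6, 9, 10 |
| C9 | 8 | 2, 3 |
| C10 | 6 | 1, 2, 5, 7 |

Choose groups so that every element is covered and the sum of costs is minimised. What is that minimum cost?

C3, C8, C10 together cover every element (C3 ∪ C8 ∪ C10 = {1, 2, 3, 4, 5, 6, 7, 8, 9, 10}); total cost 3 + 12 + 6 = 21.
The greedy pick C3, C1, C10, C8 costs 25; no covering selection beats 21.

21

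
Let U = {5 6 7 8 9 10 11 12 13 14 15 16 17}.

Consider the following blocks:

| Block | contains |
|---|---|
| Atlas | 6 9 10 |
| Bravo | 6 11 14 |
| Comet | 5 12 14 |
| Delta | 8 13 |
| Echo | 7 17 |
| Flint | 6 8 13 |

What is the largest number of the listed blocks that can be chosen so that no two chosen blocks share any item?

4

Atlas, Comet, Delta, Echo are pairwise disjoint (Atlas={6,9,10}; Comet={5,12,14}; Delta={8,13}; Echo={7,17}).
Every remaining block overlaps one of these, and no 5 of the listed blocks are pairwise disjoint, so 4 is the maximum.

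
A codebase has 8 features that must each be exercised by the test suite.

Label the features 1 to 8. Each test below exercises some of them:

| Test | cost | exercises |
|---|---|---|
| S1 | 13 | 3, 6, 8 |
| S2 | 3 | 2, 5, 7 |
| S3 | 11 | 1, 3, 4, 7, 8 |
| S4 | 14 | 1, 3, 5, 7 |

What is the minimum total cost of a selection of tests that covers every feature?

S1, S2, S3 together cover every feature (S1 ∪ S2 ∪ S3 = {1, 2, 3, 4, 5, 6, 7, 8}); total cost 13 + 3 + 11 = 27.
No covering selection has total cost below 27.

27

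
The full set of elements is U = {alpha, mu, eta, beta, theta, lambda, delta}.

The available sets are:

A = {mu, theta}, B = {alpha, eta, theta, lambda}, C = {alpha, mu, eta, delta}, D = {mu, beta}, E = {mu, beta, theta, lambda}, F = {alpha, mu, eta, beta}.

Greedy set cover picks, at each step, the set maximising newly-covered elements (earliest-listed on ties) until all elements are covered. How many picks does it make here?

Greedy: pick B (covers 4 new) → pick C (covers 2 new) → pick D (covers 1 new). Total picks: 3.
(The true minimum cover uses only 2 sets, so greedy is not optimal here.)

3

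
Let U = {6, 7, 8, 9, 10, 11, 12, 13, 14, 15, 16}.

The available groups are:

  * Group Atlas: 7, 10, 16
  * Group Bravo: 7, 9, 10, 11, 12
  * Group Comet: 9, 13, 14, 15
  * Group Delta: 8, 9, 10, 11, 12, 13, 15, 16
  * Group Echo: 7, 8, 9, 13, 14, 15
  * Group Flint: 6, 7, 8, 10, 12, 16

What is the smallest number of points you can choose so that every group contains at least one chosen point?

2

H = {10, 15} meets every group (each contains at least one member of H), and |H| = 2.
The groups Comet, Flint are pairwise disjoint, so any hitting set needs a separate point for each — at least 2. Hence 2 is optimal.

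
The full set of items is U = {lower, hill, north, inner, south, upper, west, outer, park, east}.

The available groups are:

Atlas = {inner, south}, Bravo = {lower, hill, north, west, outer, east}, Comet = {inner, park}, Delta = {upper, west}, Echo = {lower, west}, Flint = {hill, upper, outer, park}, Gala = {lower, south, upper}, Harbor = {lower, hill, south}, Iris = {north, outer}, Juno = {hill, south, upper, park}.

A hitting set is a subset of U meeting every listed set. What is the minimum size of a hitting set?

4

The 4 items {inner, south, west, outer} hit every group.
The groups Comet, Delta, Harbor, Iris are pairwise disjoint, so any hitting set needs a separate item for each — at least 4. Hence 4 is optimal.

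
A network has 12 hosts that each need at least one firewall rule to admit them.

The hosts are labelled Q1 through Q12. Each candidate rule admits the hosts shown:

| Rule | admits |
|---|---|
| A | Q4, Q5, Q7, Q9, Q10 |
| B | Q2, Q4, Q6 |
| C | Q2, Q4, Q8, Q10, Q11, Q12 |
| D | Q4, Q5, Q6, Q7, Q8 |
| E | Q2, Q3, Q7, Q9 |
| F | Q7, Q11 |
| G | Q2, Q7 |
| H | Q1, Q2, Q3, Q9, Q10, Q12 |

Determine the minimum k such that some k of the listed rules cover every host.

Take {C, D, H}. Their union is {Q1, Q2, Q3, Q4, Q5, Q6, Q7, Q8, Q9, Q10, Q11, Q12}, which is all 12 hosts.
Only H contains Q1, so H is forced; the remaining 6 hosts need at least 2 more rules (each remaining rule adds at most 5) — so at least 3 rules are needed, and 3 is optimal.

3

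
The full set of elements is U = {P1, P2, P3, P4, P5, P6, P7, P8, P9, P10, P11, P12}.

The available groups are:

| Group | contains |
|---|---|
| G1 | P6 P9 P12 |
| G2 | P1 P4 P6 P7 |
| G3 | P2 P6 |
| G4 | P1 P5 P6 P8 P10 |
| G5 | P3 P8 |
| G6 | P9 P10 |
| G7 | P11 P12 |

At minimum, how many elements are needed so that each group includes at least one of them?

The 4 elements {P6, P8, P9, P11} hit every group.
The groups G2, G5, G6, G7 are pairwise disjoint, so any hitting set needs a separate element for each — at least 4. Hence 4 is optimal.

4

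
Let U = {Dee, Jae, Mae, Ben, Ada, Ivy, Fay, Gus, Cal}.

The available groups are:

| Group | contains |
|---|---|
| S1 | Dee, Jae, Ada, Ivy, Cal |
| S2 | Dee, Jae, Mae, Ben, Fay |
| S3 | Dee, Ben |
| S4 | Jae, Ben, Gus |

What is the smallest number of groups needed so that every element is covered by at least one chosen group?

3

Take {S1, S2, S4}. Their union is {Dee, Jae, Mae, Ben, Ada, Ivy, Fay, Gus, Cal}, which is all 9 elements.
Only S2 contains Mae, so S2 is forced; the remaining 4 elements need at least 2 more groups (each remaining group adds at most 3) — so at least 3 groups are needed, and 3 is optimal.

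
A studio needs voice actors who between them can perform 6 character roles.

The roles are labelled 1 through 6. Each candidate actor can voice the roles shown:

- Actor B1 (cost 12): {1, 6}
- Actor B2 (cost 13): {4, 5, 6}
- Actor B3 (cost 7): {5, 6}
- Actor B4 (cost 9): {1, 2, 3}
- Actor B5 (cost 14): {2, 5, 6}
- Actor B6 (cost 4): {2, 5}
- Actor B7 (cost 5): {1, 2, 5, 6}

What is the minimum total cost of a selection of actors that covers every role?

22

B2, B4 together cover every role (B2 ∪ B4 = {1, 2, 3, 4, 5, 6}); total cost 13 + 9 = 22.
The greedy pick B7, B4, B2 costs 27; no covering selection beats 22.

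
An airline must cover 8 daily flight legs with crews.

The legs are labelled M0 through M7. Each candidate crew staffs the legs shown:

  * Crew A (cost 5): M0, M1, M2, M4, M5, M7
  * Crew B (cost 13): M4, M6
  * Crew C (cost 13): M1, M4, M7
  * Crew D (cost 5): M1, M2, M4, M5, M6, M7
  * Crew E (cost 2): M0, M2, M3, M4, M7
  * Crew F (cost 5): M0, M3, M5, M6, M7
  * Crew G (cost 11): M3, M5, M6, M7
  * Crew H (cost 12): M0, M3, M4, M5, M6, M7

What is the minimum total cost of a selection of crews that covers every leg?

7

D, E together cover every leg (D ∪ E = {M0, M1, M2, M3, M4, M5, M6, M7}); total cost 5 + 2 = 7.
No covering selection has total cost below 7.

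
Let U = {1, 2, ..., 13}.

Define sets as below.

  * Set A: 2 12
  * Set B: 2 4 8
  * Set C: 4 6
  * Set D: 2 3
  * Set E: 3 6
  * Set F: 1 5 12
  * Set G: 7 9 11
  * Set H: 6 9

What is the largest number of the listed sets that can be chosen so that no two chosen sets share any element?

C, D, F, G are pairwise disjoint (C={4,6}; D={2,3}; F={1,5,12}; G={7,9,11}).
Every remaining set overlaps one of these, and no 5 of the listed sets are pairwise disjoint, so 4 is the maximum.

4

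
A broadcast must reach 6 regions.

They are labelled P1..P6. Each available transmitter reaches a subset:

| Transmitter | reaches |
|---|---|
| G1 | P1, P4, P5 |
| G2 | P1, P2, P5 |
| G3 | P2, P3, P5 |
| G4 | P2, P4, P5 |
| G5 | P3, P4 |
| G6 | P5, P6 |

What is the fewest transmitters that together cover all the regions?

Take {G2, G5, G6}. Their union is {P1, P2, P3, P4, P5, P6}, which is all 6 regions.
Only G6 contains P6, so G6 is forced; the remaining 4 regions need at least 2 more transmitters (each remaining transmitter adds at most 2) — so at least 3 transmitters are needed, and 3 is optimal.

3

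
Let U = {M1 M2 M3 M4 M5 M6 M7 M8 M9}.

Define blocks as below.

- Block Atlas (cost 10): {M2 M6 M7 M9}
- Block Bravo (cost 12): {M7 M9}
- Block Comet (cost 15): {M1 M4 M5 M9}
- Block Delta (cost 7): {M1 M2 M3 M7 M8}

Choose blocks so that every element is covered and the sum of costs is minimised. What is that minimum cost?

32

Atlas, Comet, Delta together cover every element (Atlas ∪ Comet ∪ Delta = {M1, M2, M3, M4, M5, M6, M7, M8, M9}); total cost 10 + 15 + 7 = 32.
No covering selection has total cost below 32.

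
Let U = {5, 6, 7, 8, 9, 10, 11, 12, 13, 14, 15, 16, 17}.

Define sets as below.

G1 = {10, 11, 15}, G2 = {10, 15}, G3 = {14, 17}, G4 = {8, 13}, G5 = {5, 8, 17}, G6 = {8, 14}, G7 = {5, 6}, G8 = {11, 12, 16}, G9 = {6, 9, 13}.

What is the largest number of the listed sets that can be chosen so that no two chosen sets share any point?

G2, G3, G4, G7, G8 are pairwise disjoint (G2={10,15}; G3={14,17}; G4={8,13}; G7={5,6}; G8={11,12,16}).
Every remaining set overlaps one of these, and no 6 of the listed sets are pairwise disjoint, so 5 is the maximum.

5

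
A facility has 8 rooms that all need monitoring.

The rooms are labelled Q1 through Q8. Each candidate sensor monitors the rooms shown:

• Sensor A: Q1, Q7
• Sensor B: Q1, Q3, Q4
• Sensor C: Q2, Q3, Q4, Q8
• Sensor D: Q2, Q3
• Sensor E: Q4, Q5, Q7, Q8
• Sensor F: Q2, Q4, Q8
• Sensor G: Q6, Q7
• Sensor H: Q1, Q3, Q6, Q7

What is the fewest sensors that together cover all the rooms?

D and E and H together: D ∪ E ∪ H = {Q1, Q2, Q3, Q4, Q5, Q6, Q7, Q8} — every room is covered.
Only E contains Q5, so E is forced; the remaining 4 rooms need at least 2 more sensors (each remaining sensor adds at most 3) — so at least 3 sensors are needed, and 3 is optimal.

3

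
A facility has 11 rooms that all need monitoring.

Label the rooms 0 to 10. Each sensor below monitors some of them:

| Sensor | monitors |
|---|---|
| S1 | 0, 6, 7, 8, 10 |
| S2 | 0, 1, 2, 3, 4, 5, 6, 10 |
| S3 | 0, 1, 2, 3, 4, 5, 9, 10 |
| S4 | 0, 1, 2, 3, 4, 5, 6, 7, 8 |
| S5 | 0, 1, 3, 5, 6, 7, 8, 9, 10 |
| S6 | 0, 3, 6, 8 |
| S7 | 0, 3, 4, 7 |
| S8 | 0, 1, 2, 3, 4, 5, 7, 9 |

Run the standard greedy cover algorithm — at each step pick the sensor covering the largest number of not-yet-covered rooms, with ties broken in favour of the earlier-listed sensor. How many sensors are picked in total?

Greedy: pick S4 (covers 9 new) → pick S3 (covers 2 new). Total picks: 2.

2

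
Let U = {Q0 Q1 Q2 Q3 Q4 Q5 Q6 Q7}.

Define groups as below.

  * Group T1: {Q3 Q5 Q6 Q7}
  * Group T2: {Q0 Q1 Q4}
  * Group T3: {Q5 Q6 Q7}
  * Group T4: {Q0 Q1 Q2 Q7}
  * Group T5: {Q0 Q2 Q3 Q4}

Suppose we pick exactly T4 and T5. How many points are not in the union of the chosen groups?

2

Union of T4, T5 = {Q0, Q1, Q2, Q3, Q4, Q7}.
Not covered: Q5, Q6 — 2 points.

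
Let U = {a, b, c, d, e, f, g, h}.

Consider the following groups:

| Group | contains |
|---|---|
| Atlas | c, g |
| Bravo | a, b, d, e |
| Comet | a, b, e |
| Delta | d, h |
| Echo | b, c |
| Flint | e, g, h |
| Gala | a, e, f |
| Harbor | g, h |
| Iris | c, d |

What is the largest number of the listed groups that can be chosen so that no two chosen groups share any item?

Atlas, Comet, Delta are pairwise disjoint (Atlas={c,g}; Comet={a,b,e}; Delta={d,h}).
Every remaining group overlaps one of these, and no 4 of the listed groups are pairwise disjoint, so 3 is the maximum.

3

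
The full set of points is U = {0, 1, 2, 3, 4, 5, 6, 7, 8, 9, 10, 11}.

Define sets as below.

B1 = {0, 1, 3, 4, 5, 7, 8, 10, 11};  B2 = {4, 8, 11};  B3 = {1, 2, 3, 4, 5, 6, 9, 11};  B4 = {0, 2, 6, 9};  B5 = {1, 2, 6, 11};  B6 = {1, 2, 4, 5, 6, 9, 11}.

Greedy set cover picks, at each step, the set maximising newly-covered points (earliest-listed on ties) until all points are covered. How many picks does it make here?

2

Greedy: pick B1 (covers 9 new) → pick B3 (covers 3 new). Total picks: 2.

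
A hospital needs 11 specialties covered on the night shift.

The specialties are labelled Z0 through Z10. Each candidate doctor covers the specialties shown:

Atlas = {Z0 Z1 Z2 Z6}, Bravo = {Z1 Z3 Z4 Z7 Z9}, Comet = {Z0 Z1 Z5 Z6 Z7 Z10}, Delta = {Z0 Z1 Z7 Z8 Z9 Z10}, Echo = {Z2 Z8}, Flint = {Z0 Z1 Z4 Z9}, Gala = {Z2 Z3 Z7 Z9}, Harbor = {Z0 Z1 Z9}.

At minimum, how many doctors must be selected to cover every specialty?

3

Take {Bravo, Comet, Echo}. Their union is {Z0, Z1, Z2, Z3, Z4, Z5, Z6, Z7, Z8, Z9, Z10}, which is all 11 specialties.
Only Comet contains Z5, so Comet is forced; the remaining 5 specialties need at least 2 more doctors (each remaining doctor adds at most 3) — so at least 3 doctors are needed, and 3 is optimal.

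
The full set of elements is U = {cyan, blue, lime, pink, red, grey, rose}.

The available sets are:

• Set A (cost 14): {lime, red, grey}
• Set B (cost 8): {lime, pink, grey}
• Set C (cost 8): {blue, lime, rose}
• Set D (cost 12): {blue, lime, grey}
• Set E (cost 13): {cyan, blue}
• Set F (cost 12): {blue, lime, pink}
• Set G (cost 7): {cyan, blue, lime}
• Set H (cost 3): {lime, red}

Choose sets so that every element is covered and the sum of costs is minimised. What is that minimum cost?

B, C, G, H together cover every element (B ∪ C ∪ G ∪ H = {cyan, blue, lime, pink, red, grey, rose}); total cost 8 + 8 + 7 + 3 = 26.
No covering selection has total cost below 26.

26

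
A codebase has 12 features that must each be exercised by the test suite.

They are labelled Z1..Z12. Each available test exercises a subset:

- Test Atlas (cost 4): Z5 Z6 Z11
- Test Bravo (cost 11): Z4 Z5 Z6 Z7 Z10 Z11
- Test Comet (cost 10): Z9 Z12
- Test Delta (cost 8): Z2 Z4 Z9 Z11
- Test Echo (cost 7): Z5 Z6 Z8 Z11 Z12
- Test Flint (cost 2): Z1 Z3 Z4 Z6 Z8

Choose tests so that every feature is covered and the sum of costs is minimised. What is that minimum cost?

Bravo, Delta, Echo, Flint together cover every feature (Bravo ∪ Delta ∪ Echo ∪ Flint = {Z1, Z2, Z3, Z4, Z5, Z6, Z7, Z8, Z9, Z10, Z11, Z12}); total cost 11 + 8 + 7 + 2 = 28.
The greedy pick Flint, Atlas, Delta, Bravo, Echo costs 32; no covering selection beats 28.

28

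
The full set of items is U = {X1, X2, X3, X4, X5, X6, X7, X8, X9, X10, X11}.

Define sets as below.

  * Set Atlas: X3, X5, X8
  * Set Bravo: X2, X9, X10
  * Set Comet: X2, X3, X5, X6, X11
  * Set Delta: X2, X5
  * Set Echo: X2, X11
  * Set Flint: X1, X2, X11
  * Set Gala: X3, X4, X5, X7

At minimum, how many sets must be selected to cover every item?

Atlas, Bravo, Comet, Flint, and Gala cover everything between them: the union {X1, X2, X3, X4, X5, X6, X7, X8, X9, X10, X11} is all of U.
No 4 of the 7 sets cover everything (all 35 combinations miss at least one item), so 5 is optimal.

5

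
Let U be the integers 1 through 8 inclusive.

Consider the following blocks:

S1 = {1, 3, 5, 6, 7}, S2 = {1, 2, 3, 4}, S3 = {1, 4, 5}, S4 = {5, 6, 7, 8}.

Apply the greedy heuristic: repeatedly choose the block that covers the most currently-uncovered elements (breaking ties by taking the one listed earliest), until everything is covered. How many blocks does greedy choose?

3

Greedy: pick S1 (covers 5 new) → pick S2 (covers 2 new) → pick S4 (covers 1 new). Total picks: 3.
(The true minimum cover uses only 2 blocks, so greedy is not optimal here.)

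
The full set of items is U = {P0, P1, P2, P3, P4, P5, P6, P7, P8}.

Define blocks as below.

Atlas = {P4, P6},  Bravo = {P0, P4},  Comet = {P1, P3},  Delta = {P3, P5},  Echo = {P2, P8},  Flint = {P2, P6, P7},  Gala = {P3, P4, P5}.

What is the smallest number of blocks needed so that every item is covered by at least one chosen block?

5

Take {Bravo, Comet, Echo, Flint, Gala}. Their union is {P0, P1, P2, P3, P4, P5, P6, P7, P8}, which is all 9 items.
No 4 of the 7 blocks cover everything (all 35 combinations miss at least one item), so 5 is optimal.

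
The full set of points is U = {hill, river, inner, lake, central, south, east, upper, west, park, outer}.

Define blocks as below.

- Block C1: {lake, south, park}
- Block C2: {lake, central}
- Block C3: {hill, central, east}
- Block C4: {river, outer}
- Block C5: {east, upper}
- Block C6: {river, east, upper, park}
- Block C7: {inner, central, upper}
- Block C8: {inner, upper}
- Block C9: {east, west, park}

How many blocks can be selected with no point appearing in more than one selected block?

C2, C4, C8, C9 are pairwise disjoint (C2={lake,central}; C4={river,outer}; C8={inner,upper}; C9={east,west,park}).
Every remaining block overlaps one of these, and no 5 of the listed blocks are pairwise disjoint, so 4 is the maximum.

4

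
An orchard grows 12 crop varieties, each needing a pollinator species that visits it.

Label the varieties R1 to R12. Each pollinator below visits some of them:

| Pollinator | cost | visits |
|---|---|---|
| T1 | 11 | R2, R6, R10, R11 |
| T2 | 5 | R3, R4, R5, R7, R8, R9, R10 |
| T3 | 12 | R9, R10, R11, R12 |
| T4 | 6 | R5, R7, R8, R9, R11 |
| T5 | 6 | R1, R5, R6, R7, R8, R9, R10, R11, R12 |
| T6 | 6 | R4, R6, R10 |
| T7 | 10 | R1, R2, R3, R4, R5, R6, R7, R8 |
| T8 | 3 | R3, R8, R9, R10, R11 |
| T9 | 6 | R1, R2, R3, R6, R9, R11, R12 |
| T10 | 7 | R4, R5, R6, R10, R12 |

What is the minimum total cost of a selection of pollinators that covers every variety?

T2, T9 together cover every variety (T2 ∪ T9 = {R1, R2, R3, R4, R5, R6, R7, R8, R9, R10, R11, R12}); total cost 5 + 6 = 11.
The greedy pick T8, T5, T2, T9 costs 20; no covering selection beats 11.

11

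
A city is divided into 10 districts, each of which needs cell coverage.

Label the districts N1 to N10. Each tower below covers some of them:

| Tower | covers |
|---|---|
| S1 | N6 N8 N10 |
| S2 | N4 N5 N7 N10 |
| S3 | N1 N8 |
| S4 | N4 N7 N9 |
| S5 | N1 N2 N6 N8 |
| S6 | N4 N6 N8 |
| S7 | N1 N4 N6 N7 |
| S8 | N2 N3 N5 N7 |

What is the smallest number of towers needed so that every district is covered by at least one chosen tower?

Take {S1, S4, S5, S8}. Their union is {N1, N2, N3, N4, N5, N6, N7, N8, N9, N10}, which is all 10 districts.
No 3 of the 8 towers cover everything (all 56 combinations miss at least one district), so 4 is optimal.

4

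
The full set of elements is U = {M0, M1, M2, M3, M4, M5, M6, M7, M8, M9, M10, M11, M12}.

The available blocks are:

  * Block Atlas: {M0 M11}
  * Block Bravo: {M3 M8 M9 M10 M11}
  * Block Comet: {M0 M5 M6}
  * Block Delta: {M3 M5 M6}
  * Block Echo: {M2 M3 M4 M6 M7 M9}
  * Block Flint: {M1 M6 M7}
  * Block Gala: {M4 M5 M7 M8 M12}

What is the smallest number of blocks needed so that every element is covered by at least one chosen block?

Atlas, Bravo, Echo, Flint, and Gala cover everything between them: the union {M0, M1, M2, M3, M4, M5, M6, M7, M8, M9, M10, M11, M12} is all of U.
No 4 of the 7 blocks cover everything (all 35 combinations miss at least one element), so 5 is optimal.

5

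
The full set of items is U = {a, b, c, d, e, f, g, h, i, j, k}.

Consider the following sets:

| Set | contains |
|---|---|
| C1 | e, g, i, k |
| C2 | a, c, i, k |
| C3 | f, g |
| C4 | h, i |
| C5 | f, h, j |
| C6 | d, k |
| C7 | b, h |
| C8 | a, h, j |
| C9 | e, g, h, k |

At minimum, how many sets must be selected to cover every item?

C1, C2, C5, C6, and C7 cover everything between them: the union {a, b, c, d, e, f, g, h, i, j, k} is all of U.
No 4 of the 9 sets cover everything (all 126 combinations miss at least one item), so 5 is optimal.

5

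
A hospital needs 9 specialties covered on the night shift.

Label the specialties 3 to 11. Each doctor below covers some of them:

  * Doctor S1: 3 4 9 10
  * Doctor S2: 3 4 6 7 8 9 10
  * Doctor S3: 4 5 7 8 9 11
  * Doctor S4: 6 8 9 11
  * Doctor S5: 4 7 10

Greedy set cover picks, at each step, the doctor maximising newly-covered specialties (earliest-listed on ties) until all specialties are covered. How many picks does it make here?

Greedy: pick S2 (covers 7 new) → pick S3 (covers 2 new). Total picks: 2.

2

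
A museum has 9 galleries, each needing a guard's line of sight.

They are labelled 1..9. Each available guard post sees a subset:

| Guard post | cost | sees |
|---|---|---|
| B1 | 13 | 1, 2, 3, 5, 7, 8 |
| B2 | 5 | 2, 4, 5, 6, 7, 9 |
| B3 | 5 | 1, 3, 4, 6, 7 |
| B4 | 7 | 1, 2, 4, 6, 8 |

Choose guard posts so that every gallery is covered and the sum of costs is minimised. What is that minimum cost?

17

B2, B3, B4 together cover every gallery (B2 ∪ B3 ∪ B4 = {1, 2, 3, 4, 5, 6, 7, 8, 9}); total cost 5 + 5 + 7 = 17.
No covering selection has total cost below 17.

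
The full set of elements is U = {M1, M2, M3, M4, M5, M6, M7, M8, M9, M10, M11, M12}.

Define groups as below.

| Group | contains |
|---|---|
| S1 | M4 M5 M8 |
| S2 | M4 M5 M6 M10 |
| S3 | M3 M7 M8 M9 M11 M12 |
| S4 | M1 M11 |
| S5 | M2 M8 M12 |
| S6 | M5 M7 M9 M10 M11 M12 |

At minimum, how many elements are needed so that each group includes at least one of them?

3

The 3 elements {M8, M10, M11} hit every group.
The groups S2, S4, S5 are pairwise disjoint, so any hitting set needs a separate element for each — at least 3. Hence 3 is optimal.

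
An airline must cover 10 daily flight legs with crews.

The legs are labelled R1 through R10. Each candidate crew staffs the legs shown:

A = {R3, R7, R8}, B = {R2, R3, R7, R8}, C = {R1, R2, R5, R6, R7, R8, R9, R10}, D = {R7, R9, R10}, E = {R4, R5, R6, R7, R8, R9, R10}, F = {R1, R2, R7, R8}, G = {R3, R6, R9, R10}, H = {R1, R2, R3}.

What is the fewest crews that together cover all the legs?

E and H together: E ∪ H = {R1, R2, R3, R4, R5, R6, R7, R8, R9, R10} — every leg is covered.
No single crew has all 10 legs (the largest, C, has 8), so 2 is optimal.

2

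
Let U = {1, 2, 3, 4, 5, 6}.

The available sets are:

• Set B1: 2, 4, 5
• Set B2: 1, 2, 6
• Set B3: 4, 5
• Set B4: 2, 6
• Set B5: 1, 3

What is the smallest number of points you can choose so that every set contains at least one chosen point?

The 3 points {3, 4, 6} hit every set.
The sets B3, B4, B5 are pairwise disjoint, so any hitting set needs a separate point for each — at least 3. Hence 3 is optimal.

3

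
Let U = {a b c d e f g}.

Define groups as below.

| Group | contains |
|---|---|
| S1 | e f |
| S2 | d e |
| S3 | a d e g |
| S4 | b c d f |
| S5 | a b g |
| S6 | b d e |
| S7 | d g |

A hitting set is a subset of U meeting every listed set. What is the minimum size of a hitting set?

3

Take H = {b, d, e}. Each listed group contains at least one of these, so H is a hitting set of size 3.
No choice of 2 elements meets every group, so 3 is the minimum.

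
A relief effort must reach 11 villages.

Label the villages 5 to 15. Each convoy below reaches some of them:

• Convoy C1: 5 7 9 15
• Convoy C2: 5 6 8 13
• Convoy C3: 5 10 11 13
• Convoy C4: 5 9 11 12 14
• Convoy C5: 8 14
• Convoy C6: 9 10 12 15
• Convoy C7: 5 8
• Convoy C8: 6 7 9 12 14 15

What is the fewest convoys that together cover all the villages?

C3 and C5 and C8 together: C3 ∪ C5 ∪ C8 = {5, 6, 7, 8, 9, 10, 11, 12, 13, 14, 15} — every village is covered.
No 2 of the 8 convoys cover everything (all 28 combinations miss at least one village), so 3 is optimal.

3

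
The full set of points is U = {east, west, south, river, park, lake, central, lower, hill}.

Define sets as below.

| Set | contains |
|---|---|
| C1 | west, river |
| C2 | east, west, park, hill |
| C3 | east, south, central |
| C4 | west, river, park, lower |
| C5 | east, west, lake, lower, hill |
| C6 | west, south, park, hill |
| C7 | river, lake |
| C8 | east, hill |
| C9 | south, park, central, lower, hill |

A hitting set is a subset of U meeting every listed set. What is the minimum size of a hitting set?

Take H = {east, river, hill}. Each listed set contains at least one of these, so H is a hitting set of size 3.
No choice of 2 points meets every set, so 3 is the minimum.

3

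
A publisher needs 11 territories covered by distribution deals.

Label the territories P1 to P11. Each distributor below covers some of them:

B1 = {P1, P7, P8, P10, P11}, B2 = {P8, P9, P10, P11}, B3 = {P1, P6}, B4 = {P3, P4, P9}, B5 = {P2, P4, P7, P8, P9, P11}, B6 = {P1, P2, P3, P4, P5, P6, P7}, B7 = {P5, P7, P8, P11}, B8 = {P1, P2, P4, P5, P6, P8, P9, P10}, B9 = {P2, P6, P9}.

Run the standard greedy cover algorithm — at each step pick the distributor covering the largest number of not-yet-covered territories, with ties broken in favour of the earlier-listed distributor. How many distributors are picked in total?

Greedy: pick B8 (covers 8 new) → pick B1 (covers 2 new) → pick B4 (covers 1 new). Total picks: 3.
(The true minimum cover uses only 2 distributors, so greedy is not optimal here.)

3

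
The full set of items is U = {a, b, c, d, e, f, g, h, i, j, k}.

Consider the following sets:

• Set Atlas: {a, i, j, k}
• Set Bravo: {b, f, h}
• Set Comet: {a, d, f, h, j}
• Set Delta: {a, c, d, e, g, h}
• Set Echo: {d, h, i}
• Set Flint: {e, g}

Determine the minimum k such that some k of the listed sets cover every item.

Atlas and Bravo and Delta together: Atlas ∪ Bravo ∪ Delta = {a, b, c, d, e, f, g, h, i, j, k} — every item is covered.
Only Bravo contains b, so Bravo is forced; the remaining 8 items need at least 2 more sets (each remaining set adds at most 5) — so at least 3 sets are needed, and 3 is optimal.

3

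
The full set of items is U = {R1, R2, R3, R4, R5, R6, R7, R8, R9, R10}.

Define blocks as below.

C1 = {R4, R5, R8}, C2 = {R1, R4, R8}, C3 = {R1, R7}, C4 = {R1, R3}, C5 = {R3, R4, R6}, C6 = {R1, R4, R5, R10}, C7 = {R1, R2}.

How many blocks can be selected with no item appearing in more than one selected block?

C5, C7 are pairwise disjoint (C5={R3,R4,R6}; C7={R1,R2}).
Every remaining block overlaps one of these, and no 3 of the listed blocks are pairwise disjoint, so 2 is the maximum.

2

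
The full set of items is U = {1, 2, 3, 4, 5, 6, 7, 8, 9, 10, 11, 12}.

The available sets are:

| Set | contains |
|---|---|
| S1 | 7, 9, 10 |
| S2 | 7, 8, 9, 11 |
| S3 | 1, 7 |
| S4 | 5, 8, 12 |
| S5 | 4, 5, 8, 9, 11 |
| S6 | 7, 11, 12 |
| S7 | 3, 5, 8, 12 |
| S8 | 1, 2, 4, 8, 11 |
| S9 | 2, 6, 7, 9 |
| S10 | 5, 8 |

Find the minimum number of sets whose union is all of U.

4

S1 and S7 and S8 and S9 together: S1 ∪ S7 ∪ S8 ∪ S9 = {1, 2, 3, 4, 5, 6, 7, 8, 9, 10, 11, 12} — every item is covered.
No 3 of the 10 sets cover everything (all 120 combinations miss at least one item), so 4 is optimal.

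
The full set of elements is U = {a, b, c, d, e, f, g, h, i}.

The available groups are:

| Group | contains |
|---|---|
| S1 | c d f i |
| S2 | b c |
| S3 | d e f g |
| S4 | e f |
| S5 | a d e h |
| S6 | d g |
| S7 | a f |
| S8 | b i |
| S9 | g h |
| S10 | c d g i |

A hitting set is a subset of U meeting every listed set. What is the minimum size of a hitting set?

Take T = {b, e, f, g}. Each listed group contains at least one of these, so T is a hitting set of size 4.
No choice of 3 elements meets every group, so 4 is the minimum.

4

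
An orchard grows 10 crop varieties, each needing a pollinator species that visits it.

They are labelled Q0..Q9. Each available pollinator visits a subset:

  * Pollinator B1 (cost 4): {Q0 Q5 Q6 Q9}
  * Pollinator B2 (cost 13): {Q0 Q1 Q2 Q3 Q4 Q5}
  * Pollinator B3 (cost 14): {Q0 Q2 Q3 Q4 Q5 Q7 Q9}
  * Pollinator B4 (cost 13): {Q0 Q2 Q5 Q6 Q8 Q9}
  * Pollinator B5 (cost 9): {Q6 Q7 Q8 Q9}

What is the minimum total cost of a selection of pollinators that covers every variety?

22

B2, B5 together cover every variety (B2 ∪ B5 = {Q0, Q1, Q2, Q3, Q4, Q5, Q6, Q7, Q8, Q9}); total cost 13 + 9 = 22.
The greedy pick B1, B2, B5 costs 26; no covering selection beats 22.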